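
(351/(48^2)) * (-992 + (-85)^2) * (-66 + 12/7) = -54694575/896 = -61043.05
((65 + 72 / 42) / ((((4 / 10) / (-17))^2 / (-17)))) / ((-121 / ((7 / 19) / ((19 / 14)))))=4595.99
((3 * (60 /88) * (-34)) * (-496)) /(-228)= -31620/209 = -151.29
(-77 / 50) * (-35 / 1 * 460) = 24794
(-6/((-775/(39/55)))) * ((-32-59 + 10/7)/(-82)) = 6669/1112125 = 0.01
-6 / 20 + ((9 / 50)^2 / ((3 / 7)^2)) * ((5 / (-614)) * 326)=-117933/153500 = -0.77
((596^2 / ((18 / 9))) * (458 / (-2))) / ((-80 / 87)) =442310523/10 = 44231052.30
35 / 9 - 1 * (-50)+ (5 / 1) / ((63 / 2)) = 1135/21 = 54.05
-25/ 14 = -1.79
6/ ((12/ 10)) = 5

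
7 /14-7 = -13/2 = -6.50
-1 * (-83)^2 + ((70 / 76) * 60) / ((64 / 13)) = -4181687/608 = -6877.77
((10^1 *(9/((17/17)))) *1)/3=30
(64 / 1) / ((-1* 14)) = -32/7 = -4.57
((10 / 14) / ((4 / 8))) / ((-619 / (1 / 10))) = -1/4333 = 0.00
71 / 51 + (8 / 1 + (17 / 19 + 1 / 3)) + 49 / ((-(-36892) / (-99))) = 374954953/35748348 = 10.49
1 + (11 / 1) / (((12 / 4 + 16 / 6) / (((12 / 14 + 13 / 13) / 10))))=1619/1190 = 1.36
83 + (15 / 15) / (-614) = 50961/614 = 83.00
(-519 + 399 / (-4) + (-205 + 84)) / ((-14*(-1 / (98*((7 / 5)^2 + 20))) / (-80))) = 9097149.60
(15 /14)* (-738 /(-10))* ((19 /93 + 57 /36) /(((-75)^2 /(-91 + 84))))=-0.18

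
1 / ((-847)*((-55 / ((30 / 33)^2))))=20/1127357 = 0.00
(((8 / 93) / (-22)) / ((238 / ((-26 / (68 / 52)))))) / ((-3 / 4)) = -2704/6208587 = 0.00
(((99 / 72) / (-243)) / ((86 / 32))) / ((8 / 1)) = -11/41796 = 0.00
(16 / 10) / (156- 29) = 8/635 = 0.01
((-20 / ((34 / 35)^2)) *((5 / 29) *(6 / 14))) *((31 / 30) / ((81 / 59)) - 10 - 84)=146.03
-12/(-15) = 4/5 = 0.80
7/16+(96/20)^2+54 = 77.48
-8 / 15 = -0.53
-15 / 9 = -1.67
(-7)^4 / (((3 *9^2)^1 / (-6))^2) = 9604/6561 = 1.46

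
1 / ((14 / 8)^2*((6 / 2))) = 16/147 = 0.11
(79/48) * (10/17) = 0.97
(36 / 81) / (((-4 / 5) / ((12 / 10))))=-2/3 = -0.67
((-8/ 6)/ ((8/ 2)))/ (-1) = 0.33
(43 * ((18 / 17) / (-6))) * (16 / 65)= -2064/1105 = -1.87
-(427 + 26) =-453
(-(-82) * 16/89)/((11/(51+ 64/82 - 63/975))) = 22051648/318175 = 69.31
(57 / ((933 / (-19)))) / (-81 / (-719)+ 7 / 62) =-16092658/3127105 = -5.15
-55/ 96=-0.57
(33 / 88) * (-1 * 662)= -993/4 = -248.25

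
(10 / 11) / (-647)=-10/7117 = 0.00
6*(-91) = -546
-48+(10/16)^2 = -3047/64 = -47.61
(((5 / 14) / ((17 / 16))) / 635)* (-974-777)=-0.93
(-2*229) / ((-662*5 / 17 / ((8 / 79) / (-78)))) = -15572/5099055 = 0.00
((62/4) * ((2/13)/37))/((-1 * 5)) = -31/2405 = -0.01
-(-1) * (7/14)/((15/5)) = 1/6 = 0.17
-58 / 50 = -29/25 = -1.16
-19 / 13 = -1.46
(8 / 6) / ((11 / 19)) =76/33 = 2.30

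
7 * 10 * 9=630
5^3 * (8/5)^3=512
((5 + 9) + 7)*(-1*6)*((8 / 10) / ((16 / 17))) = -1071/10 = -107.10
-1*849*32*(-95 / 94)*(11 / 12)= 1182940/47 = 25168.94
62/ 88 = 31/44 = 0.70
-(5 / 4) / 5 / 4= -1/16 = -0.06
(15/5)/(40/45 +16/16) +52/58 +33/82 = 116719/40426 = 2.89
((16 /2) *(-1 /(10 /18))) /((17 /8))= -576/85 = -6.78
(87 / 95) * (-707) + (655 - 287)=-26549/95 = -279.46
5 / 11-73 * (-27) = 21686/11 = 1971.45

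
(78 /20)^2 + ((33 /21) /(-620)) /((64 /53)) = 21120733/1388800 = 15.21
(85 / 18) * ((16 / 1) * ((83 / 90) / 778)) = 2822/31509 = 0.09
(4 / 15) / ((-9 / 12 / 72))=-128/5 = -25.60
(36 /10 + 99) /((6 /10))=171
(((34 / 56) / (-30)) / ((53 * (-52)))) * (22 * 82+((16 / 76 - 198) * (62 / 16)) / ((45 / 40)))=1631881/197935920 = 0.01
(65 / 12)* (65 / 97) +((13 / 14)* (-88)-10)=-717713/8148 = -88.08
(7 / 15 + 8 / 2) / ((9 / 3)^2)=0.50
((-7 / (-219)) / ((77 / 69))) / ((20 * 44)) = 23/706640 = 0.00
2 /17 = 0.12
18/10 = 9/5 = 1.80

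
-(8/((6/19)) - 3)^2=-4489/9 = -498.78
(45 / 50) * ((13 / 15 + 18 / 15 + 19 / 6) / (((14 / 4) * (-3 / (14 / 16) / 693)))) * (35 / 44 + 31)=-13837509/1600 = -8648.44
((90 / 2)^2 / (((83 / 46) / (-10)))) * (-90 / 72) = 1164375/83 = 14028.61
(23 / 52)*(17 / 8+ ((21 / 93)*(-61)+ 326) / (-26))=-732895/167648 = -4.37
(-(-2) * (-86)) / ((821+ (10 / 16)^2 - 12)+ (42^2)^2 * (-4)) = 11008/796542375 = 0.00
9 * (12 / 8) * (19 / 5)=513/10 = 51.30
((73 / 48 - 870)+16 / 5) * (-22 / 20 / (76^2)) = 2284337/13862400 = 0.16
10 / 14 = 5/7 = 0.71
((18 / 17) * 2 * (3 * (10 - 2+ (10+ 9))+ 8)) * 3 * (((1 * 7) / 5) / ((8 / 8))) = 67284/85 = 791.58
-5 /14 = -0.36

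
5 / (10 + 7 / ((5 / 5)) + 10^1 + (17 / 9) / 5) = 225/1232 = 0.18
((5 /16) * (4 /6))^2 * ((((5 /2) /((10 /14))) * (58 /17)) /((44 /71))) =360325/430848 = 0.84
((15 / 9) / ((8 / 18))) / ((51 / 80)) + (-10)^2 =1800/17 = 105.88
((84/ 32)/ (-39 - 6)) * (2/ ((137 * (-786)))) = 7/6460920 = 0.00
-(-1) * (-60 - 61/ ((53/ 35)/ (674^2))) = -969882440/53 = -18299668.68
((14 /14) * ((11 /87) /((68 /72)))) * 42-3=1293/493 = 2.62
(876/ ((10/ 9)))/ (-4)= -1971/10 = -197.10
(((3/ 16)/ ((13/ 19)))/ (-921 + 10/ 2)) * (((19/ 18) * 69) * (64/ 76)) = -437/23816 = -0.02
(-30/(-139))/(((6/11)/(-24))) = -1320/139 = -9.50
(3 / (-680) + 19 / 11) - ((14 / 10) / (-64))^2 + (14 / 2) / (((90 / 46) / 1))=913425373/172339200 = 5.30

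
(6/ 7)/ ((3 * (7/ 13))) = 26/49 = 0.53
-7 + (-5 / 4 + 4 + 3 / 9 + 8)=49/12 = 4.08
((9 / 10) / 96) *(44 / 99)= 1/240 = 0.00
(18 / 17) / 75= 6/425 = 0.01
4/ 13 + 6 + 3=121/13 = 9.31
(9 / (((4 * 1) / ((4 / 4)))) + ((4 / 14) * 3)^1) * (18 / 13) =783/182 = 4.30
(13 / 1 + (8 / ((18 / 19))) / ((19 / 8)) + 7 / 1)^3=9528128/729 = 13070.13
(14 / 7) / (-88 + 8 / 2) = -1/42 = -0.02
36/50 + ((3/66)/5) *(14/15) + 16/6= 2801/825 = 3.40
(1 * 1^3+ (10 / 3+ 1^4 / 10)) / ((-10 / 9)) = -399/100 = -3.99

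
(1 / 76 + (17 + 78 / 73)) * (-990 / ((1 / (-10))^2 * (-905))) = 496569150/251047 = 1977.99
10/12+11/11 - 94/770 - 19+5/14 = -19556/1155 = -16.93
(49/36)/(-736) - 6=-159025/26496 = -6.00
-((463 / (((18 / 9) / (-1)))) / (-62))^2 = -214369/15376 = -13.94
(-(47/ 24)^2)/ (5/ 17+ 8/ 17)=-37553/7488 = -5.02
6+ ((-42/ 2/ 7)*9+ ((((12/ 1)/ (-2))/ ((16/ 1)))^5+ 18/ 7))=-4228773/229376 = -18.44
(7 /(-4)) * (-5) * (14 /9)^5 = 4705960/59049 = 79.70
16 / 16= 1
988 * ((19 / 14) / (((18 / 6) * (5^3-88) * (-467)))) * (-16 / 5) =0.08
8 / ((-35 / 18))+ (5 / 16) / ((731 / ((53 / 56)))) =-13472467/3274880 = -4.11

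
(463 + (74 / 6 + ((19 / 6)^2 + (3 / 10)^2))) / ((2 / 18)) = 218453/50 = 4369.06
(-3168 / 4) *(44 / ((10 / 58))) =-1010592/5 = -202118.40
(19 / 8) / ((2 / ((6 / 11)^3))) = 513/2662 = 0.19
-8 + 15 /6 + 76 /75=-673/150 = -4.49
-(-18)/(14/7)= 9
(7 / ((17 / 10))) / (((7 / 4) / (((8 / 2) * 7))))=1120/17 = 65.88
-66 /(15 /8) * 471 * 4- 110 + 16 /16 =-332129/5 = -66425.80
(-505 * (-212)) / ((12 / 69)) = 615595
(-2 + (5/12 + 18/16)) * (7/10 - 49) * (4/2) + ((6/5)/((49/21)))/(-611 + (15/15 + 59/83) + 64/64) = 78235973/1767080 = 44.27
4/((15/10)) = 8/3 = 2.67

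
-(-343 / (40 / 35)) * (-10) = -12005/4 = -3001.25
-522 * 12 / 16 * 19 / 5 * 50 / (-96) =24795/32 = 774.84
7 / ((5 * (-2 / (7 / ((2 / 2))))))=-49/10 = -4.90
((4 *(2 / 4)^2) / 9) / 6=1/54 = 0.02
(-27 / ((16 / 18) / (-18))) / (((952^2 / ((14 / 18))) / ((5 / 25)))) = 243/2589440 = 0.00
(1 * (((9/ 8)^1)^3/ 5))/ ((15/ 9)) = 2187/12800 = 0.17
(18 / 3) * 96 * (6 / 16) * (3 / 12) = 54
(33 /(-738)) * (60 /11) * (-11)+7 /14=261/82 = 3.18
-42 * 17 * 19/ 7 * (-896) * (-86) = -149334528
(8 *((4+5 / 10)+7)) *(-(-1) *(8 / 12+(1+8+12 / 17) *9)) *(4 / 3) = 1651952/153 = 10797.07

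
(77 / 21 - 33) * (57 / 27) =-1672/27 = -61.93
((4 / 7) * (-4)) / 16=-1/7 = -0.14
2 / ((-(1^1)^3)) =-2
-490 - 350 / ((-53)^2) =-1376760/2809 = -490.12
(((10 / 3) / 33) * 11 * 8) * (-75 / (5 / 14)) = -5600/3 = -1866.67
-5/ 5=-1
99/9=11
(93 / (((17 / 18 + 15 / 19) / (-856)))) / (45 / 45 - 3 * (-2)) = -6558.89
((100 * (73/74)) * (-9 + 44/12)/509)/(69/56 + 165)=-3270400/525949191 = -0.01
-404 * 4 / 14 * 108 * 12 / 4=-261792/7 = -37398.86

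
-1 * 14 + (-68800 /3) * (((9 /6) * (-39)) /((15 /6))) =536626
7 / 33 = 0.21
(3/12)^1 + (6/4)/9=5/12 = 0.42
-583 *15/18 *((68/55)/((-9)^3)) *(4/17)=424/2187 = 0.19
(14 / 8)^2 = 49/16 = 3.06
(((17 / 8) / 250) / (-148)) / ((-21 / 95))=323/1243200 = 0.00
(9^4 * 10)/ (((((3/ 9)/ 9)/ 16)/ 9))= 255091680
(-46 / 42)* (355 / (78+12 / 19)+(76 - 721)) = 22008355/31374 = 701.48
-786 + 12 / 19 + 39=-14181/19 = -746.37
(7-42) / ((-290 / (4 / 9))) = 0.05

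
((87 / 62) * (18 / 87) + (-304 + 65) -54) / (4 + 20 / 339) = -1538043/21328 = -72.11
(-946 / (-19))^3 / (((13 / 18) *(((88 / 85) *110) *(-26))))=-133810281/2318342 = -57.72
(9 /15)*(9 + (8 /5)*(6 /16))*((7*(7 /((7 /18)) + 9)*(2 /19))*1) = 54432/475 = 114.59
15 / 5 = 3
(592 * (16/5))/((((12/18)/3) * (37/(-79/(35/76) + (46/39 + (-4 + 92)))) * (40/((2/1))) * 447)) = -3597632/1694875 = -2.12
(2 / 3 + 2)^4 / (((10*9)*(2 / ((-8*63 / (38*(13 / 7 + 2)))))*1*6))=-0.16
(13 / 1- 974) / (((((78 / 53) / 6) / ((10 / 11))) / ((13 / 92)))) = -254665/506 = -503.29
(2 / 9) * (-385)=-770/9 = -85.56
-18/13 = -1.38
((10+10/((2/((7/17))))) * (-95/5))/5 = -779/17 = -45.82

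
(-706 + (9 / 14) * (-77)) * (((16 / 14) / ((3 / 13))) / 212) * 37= -726791/1113 = -653.00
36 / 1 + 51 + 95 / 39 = 3488/39 = 89.44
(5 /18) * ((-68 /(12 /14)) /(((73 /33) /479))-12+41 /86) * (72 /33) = -10418.13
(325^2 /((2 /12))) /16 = 316875/8 = 39609.38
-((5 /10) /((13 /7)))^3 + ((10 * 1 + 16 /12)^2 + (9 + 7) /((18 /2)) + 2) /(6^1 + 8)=1490873/158184 = 9.42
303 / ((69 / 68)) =6868/23 = 298.61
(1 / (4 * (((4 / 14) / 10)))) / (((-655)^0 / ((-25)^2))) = 21875/4 = 5468.75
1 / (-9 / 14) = -14/9 = -1.56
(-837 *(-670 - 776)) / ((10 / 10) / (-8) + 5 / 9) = 2811024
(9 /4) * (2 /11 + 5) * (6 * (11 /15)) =513/10 = 51.30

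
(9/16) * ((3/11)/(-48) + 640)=360.00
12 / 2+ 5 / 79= 479/79 = 6.06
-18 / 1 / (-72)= 1/4 = 0.25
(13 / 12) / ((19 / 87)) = 377/76 = 4.96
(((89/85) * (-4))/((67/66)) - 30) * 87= -16908102/5695 = -2968.94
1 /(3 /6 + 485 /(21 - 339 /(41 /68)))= -44382/17579 = -2.52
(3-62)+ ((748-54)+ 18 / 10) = 3184/5 = 636.80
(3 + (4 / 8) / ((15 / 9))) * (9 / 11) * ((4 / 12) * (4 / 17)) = 18/85 = 0.21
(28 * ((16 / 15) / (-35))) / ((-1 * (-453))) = -64/33975 = 0.00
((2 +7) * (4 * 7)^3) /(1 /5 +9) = 493920/23 = 21474.78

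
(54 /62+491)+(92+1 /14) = 253431/434 = 583.94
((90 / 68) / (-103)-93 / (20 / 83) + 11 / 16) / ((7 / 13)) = -701601823/980560 = -715.51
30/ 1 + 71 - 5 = 96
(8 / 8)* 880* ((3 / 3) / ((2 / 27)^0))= 880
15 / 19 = 0.79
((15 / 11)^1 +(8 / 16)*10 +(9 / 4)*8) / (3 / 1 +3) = 134/33 = 4.06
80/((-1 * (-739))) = 80/739 = 0.11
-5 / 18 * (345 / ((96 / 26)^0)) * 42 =-4025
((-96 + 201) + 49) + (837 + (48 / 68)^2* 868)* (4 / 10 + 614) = 225458650/289 = 780133.74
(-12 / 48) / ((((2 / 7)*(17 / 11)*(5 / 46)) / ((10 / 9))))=-1771/306 = -5.79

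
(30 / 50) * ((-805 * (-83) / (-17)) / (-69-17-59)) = 40089/2465 = 16.26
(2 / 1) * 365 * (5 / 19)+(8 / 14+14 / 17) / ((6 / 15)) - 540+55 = -654350/2261 = -289.41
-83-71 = -154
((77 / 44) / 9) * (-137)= -959/36 = -26.64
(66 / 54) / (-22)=-1/18 = -0.06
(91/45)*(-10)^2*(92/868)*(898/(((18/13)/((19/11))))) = 663199940/27621 = 24010.71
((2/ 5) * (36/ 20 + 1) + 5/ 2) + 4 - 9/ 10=168/25 = 6.72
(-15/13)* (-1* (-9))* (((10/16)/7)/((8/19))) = -12825/5824 = -2.20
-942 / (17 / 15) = -14130/17 = -831.18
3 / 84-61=-1707/28 = -60.96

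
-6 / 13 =-0.46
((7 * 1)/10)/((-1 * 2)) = -7/20 = -0.35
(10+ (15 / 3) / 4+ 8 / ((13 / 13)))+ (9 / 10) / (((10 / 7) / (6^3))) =15533/100 = 155.33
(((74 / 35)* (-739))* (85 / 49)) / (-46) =464831/7889 = 58.92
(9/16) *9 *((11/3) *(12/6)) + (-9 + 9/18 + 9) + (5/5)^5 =309/8 = 38.62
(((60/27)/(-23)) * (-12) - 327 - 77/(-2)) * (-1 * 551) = 21848803/138 = 158324.66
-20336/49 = -415.02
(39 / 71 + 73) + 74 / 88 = 74.39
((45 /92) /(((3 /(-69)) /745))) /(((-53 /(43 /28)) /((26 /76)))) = 18740475/225568 = 83.08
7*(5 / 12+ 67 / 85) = 8.43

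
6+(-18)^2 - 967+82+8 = -547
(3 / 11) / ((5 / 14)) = 42/55 = 0.76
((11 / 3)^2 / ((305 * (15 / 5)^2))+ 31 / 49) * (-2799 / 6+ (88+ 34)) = -265879588/1210545 = -219.64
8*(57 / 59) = 456/59 = 7.73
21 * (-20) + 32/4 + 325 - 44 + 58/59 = -7671/59 = -130.02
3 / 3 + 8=9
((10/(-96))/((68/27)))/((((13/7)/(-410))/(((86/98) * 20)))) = 1983375/12376 = 160.26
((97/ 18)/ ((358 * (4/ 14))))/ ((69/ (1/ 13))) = 679/11560536 = 0.00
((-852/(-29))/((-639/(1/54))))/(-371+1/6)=4/1742175 = 0.00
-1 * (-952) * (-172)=-163744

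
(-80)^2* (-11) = -70400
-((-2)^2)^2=-16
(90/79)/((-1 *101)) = -90/7979 = -0.01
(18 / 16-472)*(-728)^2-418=-249556634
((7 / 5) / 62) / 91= 1/4030 = 0.00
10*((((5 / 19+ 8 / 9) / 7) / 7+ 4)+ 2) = 504710/8379 = 60.24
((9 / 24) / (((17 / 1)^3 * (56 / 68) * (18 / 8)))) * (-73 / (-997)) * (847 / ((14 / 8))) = 8833/6050793 = 0.00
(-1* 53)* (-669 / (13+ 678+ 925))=35457/1616 = 21.94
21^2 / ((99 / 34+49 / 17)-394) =-14994/13199 = -1.14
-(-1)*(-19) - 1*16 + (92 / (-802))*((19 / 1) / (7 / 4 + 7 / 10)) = -35.89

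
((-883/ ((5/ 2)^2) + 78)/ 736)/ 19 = -791/174800 = 0.00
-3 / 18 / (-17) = 1/102 = 0.01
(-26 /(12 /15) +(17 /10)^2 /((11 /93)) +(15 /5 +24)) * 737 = 1395409/100 = 13954.09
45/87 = 15/29 = 0.52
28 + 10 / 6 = 89/3 = 29.67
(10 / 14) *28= 20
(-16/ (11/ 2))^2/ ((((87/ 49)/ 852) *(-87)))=-14249984/305283 = -46.68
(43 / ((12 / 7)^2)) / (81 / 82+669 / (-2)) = -2009/45792 = -0.04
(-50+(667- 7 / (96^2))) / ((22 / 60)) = 28431325/16896 = 1682.73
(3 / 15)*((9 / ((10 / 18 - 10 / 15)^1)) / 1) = -16.20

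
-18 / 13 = -1.38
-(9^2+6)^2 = -7569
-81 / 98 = -0.83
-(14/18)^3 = -343/729 = -0.47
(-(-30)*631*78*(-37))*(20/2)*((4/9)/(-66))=121404400/33 = 3678921.21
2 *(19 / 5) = 38/5 = 7.60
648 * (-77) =-49896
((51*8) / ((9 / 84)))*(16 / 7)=8704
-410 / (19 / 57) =-1230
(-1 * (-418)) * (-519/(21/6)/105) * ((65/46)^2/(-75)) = 6110533/388815 = 15.72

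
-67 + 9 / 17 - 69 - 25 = -2728/17 = -160.47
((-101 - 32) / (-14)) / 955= 0.01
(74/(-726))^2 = 1369/131769 = 0.01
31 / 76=0.41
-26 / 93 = -0.28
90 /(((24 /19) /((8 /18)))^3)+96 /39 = 725771/113724 = 6.38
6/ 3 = 2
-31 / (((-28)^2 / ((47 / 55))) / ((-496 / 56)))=45167/150920 = 0.30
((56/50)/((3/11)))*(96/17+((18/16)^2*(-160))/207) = 19.17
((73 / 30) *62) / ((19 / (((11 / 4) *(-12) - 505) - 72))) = -276086/57 = -4843.61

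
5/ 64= 0.08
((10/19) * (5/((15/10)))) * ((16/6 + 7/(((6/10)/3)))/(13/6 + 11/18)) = 452/19 = 23.79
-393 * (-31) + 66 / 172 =1047771/86 = 12183.38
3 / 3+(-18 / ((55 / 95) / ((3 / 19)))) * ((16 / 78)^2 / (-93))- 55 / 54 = -50717/3111966 = -0.02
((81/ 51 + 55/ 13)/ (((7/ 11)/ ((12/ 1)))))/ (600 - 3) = 56584/307853 = 0.18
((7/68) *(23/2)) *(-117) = -138.51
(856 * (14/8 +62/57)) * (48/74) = 1107664/703 = 1575.62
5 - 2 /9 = 4.78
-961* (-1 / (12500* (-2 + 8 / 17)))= -16337/325000 = -0.05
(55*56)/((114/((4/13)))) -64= -41264/741 = -55.69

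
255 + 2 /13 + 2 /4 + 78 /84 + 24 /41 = 959493/3731 = 257.17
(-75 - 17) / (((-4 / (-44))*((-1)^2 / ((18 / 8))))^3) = -22316877/16 = -1394804.81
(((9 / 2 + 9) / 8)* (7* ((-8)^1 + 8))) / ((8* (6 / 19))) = 0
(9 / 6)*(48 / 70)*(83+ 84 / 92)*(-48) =-667008/161 = -4142.91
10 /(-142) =-5/71 = -0.07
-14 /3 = -4.67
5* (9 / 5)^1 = 9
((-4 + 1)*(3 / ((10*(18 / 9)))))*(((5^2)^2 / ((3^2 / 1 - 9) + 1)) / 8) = -1125/32 = -35.16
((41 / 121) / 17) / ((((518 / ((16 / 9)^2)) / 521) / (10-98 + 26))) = -169520896/43153803 = -3.93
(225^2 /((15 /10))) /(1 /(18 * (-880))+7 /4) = 534600000/27719 = 19286.41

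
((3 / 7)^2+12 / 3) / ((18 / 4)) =410/441 = 0.93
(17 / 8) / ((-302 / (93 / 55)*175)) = -1581/23254000 = 0.00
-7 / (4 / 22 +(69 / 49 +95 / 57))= -11319/5266 = -2.15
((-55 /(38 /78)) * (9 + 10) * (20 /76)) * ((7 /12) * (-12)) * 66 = 260786.84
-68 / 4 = -17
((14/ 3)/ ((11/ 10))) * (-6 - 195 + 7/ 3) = -83440/99 = -842.83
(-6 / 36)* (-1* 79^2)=6241/6 = 1040.17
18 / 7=2.57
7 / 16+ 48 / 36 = 85/48 = 1.77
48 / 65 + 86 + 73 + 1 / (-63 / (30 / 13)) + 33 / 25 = 1098974/6825 = 161.02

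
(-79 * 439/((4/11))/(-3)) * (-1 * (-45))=5722365/4 = 1430591.25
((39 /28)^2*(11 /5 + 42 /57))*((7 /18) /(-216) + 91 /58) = 132248077/14810880 = 8.93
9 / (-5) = -9/5 = -1.80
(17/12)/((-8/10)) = -85/48 = -1.77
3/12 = 1/4 = 0.25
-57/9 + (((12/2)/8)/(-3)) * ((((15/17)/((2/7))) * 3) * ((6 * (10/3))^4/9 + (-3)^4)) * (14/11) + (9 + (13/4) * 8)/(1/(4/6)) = -39365889/748 = -52628.19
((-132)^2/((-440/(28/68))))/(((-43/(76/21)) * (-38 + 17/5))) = -5016/126463 = -0.04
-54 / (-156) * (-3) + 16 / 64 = -41/52 = -0.79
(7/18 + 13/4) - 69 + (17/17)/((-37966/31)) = -44667557/683388 = -65.36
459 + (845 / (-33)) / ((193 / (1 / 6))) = 17539381/38214 = 458.98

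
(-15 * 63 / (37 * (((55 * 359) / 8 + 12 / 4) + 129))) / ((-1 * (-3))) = -2520/769637 = 0.00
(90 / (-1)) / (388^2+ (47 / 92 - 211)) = -8280/13830683 = 0.00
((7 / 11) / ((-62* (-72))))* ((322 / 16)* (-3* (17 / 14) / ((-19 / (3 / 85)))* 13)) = 2093/8293120 = 0.00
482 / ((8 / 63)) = 15183/4 = 3795.75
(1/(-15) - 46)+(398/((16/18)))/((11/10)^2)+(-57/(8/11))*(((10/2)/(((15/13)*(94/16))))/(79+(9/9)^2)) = 441200257/1364880 = 323.25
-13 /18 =-0.72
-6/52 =-3/26 = -0.12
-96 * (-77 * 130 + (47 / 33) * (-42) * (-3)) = 10381056/11 = 943732.36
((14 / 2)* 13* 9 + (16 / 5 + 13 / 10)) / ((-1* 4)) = -205.88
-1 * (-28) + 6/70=983/35 = 28.09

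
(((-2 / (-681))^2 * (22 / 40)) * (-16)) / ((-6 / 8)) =704/6956415 = 0.00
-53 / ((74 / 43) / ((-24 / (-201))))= -9116/2479 = -3.68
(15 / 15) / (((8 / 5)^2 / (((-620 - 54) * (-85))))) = 716125/32 = 22378.91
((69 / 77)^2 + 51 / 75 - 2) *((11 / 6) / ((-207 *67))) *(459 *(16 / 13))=10421952/269944675 = 0.04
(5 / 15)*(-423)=-141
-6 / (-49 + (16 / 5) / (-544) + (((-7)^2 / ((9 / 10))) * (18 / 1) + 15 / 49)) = -0.01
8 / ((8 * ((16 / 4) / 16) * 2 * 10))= 1/5 = 0.20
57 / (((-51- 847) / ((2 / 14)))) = -57/6286 = -0.01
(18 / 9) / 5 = 2/5 = 0.40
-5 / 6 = -0.83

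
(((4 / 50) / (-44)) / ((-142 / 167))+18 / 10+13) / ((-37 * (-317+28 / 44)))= 385349/304732000 = 0.00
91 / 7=13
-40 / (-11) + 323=3593/11 = 326.64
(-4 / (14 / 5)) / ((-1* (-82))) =-0.02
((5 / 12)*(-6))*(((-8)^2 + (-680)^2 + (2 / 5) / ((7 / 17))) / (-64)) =8093137/448 = 18065.04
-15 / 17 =-0.88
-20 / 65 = -4/13 = -0.31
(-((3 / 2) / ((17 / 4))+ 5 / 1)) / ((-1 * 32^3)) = 91/557056 = 0.00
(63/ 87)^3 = 9261/24389 = 0.38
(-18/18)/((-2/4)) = 2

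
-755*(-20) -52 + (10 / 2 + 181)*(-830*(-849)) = 131083668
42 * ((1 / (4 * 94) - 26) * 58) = -63329.52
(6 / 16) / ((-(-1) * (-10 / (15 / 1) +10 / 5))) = 9/32 = 0.28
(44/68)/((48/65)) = 715/816 = 0.88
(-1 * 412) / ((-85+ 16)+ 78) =-412/9 = -45.78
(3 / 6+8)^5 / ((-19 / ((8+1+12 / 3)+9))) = -15618427/304 = -51376.40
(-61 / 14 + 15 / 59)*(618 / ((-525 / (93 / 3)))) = 10821077/72275 = 149.72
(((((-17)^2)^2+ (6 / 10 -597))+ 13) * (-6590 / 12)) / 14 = -3253326.10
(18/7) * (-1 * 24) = -432/7 = -61.71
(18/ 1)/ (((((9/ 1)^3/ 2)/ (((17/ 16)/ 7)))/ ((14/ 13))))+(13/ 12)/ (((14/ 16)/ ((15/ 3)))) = 91379/14742 = 6.20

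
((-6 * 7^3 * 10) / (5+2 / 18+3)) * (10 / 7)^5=-54000000/3577 = -15096.45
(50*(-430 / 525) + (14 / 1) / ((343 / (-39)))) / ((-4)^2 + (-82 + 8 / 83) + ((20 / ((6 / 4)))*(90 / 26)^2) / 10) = 743431/872445 = 0.85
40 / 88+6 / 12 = 21/22 = 0.95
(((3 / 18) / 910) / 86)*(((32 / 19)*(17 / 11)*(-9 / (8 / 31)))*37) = -58497/8178170 = -0.01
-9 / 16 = -0.56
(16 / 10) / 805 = 8/4025 = 0.00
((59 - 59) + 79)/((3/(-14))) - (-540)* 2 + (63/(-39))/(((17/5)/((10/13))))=6127832/8619 = 710.97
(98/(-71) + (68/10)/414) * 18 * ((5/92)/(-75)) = 100223/5633850 = 0.02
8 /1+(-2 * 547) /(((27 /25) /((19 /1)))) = -519434/27 = -19238.30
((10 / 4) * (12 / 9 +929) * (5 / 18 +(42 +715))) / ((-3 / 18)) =-10567811.39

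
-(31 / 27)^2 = -961/729 = -1.32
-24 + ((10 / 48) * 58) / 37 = -10511/444 = -23.67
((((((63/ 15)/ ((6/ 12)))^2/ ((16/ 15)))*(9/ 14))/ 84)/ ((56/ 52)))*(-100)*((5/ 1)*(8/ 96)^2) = -2925/1792 = -1.63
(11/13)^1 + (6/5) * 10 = 12.85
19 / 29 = 0.66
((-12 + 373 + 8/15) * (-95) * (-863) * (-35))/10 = -622446517/6 = -103741086.17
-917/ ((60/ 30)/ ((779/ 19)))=-18798.50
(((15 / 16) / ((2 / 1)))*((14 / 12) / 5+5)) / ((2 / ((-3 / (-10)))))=471/1280 = 0.37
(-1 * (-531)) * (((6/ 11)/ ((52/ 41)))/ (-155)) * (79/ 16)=-5159727/709280 = -7.27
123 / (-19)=-123/19 = -6.47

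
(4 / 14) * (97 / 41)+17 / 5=5849/1435 = 4.08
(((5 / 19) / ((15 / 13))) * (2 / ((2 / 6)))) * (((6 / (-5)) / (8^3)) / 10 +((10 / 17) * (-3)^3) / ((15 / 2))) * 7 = -20.29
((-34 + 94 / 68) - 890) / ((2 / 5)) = -156845/68 = -2306.54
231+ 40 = 271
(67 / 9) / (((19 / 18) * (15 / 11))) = 1474/285 = 5.17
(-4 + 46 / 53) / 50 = -83/1325 = -0.06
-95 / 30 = -19/6 = -3.17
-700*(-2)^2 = -2800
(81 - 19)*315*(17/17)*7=136710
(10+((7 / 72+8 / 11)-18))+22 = 11741/792 = 14.82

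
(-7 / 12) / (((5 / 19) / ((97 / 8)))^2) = -23776543/19200 = -1238.36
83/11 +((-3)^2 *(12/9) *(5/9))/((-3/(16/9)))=3203/891 = 3.59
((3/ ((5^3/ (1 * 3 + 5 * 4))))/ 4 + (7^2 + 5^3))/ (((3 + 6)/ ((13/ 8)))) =377299/12000 = 31.44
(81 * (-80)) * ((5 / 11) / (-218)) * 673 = 10902600/1199 = 9093.08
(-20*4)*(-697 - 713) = 112800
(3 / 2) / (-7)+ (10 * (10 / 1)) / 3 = 1391/42 = 33.12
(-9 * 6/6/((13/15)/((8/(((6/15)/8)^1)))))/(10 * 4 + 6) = -10800/299 = -36.12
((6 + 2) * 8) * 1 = 64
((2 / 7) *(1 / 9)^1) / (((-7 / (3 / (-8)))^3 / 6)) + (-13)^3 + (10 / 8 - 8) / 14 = -675347783/307328 = -2197.48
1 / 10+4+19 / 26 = 314/65 = 4.83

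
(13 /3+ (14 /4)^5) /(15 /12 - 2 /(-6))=50837/152 = 334.45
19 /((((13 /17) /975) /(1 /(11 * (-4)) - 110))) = -2665300.57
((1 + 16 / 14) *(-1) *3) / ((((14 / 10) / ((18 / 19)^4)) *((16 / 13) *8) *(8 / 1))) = -19190925/408686656 = -0.05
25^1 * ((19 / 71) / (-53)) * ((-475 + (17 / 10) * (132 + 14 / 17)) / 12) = 59185/22578 = 2.62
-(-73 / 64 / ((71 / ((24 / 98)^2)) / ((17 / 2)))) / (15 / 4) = 3723/1704710 = 0.00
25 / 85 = 5/17 = 0.29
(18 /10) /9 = 1/5 = 0.20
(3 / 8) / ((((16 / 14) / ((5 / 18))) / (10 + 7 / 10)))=749/768 = 0.98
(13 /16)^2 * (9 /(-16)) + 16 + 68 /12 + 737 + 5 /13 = 121194569/159744 = 758.68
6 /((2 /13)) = 39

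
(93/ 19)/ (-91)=-93/1729 = -0.05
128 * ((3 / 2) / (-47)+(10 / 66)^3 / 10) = -6824704/1689039 = -4.04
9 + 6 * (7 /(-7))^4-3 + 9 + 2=23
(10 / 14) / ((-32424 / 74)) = -185/113484 = 0.00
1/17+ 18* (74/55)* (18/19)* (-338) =-137765051/17765 = -7754.86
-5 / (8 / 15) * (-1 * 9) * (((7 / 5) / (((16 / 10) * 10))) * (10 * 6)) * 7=99225/32 = 3100.78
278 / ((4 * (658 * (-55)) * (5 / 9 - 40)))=1251/25694900 = 0.00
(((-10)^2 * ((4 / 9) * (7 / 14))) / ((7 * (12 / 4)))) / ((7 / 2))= 400/1323 = 0.30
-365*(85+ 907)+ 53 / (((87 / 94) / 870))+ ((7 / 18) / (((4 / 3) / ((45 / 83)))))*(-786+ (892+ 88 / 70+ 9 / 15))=-207329315/664 = -312242.94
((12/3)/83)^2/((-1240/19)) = -38/1067795 = 0.00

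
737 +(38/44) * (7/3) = 48775/66 = 739.02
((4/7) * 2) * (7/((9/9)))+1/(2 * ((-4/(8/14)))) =7.93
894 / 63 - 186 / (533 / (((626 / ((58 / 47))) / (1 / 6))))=-340160810/324597 = -1047.95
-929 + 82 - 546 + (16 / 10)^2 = -34761/25 = -1390.44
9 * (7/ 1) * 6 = 378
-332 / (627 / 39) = -4316/209 = -20.65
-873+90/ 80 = -6975/8 = -871.88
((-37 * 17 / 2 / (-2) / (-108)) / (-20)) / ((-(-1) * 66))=629/570240 = 0.00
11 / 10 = 1.10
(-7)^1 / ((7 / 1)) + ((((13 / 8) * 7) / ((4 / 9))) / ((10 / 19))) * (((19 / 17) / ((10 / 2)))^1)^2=3305521/2312000 = 1.43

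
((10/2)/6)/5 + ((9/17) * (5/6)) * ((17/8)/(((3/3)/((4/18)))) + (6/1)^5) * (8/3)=2799581/306 = 9148.96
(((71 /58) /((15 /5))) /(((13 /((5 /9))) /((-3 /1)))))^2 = 126025/46049796 = 0.00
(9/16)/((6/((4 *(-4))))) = -3/2 = -1.50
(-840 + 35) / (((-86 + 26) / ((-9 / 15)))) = -161/20 = -8.05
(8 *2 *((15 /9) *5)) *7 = 933.33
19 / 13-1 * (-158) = 2073/13 = 159.46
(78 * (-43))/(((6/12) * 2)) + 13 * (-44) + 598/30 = -58591/15 = -3906.07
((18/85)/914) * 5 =9/7769 = 0.00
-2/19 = -0.11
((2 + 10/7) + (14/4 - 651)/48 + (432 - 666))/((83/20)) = -820045/13944 = -58.81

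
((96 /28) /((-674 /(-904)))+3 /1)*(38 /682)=340575/804419 = 0.42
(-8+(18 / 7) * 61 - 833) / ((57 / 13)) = -62257/399 = -156.03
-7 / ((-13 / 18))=126/13 = 9.69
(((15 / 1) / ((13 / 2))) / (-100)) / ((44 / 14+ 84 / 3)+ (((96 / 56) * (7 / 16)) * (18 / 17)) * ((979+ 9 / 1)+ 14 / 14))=-357/12631645 = 0.00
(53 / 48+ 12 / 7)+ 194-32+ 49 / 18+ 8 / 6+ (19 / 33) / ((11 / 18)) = 20712137/121968 = 169.82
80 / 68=20/17 = 1.18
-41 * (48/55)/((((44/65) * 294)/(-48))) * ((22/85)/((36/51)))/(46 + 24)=0.05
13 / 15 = 0.87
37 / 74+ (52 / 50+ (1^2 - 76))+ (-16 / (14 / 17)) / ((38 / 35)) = -86787/950 = -91.35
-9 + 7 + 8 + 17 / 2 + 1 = 31/2 = 15.50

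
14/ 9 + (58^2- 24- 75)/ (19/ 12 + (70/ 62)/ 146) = 798583958/388863 = 2053.64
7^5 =16807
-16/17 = -0.94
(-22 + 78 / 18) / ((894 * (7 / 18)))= -53/1043 = -0.05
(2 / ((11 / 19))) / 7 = 38/77 = 0.49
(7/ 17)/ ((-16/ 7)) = -49/272 = -0.18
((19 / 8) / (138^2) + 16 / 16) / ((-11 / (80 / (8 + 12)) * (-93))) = 152371/38964024 = 0.00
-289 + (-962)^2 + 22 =925177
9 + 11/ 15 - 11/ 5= 113/15 = 7.53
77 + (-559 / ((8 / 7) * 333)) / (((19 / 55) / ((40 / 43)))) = 73.04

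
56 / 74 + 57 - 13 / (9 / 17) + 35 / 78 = 291341/8658 = 33.65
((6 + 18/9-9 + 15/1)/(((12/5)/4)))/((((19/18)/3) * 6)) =210/19 = 11.05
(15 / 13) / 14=15/182 = 0.08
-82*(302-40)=-21484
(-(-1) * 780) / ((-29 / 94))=-73320/29 = -2528.28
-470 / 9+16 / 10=-2278/45 = -50.62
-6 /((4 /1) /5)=-15/2 = -7.50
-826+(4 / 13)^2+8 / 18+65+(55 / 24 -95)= -10381363/12168 = -853.17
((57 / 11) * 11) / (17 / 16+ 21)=2.58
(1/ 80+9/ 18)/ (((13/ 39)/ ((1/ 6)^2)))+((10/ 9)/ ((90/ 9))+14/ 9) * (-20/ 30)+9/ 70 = -18947/20160 = -0.94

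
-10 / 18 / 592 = -5/5328 = 0.00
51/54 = 17/18 = 0.94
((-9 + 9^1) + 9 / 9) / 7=1/7 = 0.14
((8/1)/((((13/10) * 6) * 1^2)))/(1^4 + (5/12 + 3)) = 160/689 = 0.23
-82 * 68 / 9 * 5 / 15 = -5576/27 = -206.52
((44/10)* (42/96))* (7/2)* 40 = 539/2 = 269.50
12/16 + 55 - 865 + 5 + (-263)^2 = 273459/4 = 68364.75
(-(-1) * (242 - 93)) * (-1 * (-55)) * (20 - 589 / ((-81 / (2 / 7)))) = 102585010/567 = 180925.94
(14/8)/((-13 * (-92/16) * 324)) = 7/96876 = 0.00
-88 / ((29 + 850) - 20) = -88/859 = -0.10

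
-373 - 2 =-375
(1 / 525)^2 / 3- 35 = -28940624/826875 = -35.00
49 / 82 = 0.60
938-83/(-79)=74185/79 = 939.05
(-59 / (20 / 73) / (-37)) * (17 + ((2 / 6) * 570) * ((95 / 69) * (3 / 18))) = 13506752/38295 = 352.70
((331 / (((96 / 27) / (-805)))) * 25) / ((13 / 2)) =-59952375/208 = -288232.57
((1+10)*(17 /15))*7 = 1309/15 = 87.27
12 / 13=0.92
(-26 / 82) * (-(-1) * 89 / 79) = -1157/3239 = -0.36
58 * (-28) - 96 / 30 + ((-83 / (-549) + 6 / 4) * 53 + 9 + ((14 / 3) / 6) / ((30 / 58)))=-25185653/16470 = -1529.18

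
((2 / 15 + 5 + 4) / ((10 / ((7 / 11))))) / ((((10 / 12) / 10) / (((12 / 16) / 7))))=0.75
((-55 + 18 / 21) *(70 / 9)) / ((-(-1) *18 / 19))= -36005/81 = -444.51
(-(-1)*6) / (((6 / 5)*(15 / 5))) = 5/3 = 1.67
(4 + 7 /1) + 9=20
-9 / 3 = -3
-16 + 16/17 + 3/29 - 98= -55687/493 = -112.96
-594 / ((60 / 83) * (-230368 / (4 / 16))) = 8217/9214720 = 0.00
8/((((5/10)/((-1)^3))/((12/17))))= -192/17 = -11.29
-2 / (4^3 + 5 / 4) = -0.03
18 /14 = 9/7 = 1.29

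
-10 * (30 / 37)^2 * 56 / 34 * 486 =-122472000/23273 = -5262.41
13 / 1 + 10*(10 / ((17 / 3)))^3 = 333869/4913 = 67.96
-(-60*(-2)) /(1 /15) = -1800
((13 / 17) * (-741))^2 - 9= 92792088/289 = 321079.89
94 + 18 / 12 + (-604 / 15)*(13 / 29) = 67381/870 = 77.45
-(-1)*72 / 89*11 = 792/89 = 8.90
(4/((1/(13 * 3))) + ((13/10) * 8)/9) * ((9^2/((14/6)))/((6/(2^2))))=127296/35 = 3637.03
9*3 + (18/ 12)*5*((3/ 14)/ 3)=771/28 = 27.54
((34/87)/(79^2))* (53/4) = 901/1085934 = 0.00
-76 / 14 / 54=-0.10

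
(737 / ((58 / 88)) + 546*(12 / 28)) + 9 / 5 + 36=201551/145 = 1390.01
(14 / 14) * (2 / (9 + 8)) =2/17 = 0.12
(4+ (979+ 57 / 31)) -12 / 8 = 60967/62 = 983.34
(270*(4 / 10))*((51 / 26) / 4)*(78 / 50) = 4131/50 = 82.62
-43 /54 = -0.80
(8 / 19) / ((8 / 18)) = 18/19 = 0.95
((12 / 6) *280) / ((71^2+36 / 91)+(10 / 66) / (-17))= 3573570/32170979 = 0.11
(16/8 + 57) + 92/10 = 341/5 = 68.20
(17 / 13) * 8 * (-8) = -1088/13 = -83.69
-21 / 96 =-7/32 = -0.22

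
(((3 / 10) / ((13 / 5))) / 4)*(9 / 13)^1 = 27/1352 = 0.02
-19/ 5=-3.80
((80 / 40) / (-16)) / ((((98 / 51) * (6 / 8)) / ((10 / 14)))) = -85/1372 = -0.06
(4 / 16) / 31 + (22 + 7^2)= 8805/124 = 71.01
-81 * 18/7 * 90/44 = -32805/77 = -426.04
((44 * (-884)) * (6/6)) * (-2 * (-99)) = -7701408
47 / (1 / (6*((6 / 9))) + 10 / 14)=1316/27 = 48.74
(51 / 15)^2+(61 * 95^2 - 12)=13763114/25 = 550524.56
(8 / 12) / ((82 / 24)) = 8/41 = 0.20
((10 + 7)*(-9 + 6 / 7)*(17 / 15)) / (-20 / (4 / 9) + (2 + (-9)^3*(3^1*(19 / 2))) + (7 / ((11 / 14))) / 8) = 12716/1687385 = 0.01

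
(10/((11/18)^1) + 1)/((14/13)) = 2483/154 = 16.12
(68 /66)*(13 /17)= 26/33 = 0.79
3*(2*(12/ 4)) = 18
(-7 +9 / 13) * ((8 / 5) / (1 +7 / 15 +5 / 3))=-1968/611 = -3.22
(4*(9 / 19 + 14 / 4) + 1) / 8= 321/152 = 2.11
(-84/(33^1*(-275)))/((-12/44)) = -28/825 = -0.03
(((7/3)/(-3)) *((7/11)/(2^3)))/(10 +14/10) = -245/45144 = -0.01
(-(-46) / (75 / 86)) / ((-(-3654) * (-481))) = -1978/65909025 = 0.00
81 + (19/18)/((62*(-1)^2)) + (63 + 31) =195319/1116 = 175.02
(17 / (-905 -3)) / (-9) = 17/8172 = 0.00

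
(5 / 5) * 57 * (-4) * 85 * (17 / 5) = -65892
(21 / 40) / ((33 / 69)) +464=204643/440 = 465.10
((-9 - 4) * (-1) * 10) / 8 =65/4 = 16.25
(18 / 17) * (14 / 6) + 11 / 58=2.66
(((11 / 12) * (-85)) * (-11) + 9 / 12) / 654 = 5147/3924 = 1.31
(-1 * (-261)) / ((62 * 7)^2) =261/188356 = 0.00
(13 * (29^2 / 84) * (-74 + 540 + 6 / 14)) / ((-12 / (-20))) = 178481225/1764 = 101179.83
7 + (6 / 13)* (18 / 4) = 118/13 = 9.08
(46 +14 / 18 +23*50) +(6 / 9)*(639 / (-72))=42871/36 = 1190.86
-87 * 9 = -783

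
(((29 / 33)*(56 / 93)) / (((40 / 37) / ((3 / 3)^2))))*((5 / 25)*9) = 7511/8525 = 0.88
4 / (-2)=-2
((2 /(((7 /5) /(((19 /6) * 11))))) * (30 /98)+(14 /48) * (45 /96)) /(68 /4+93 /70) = 6748025/8046976 = 0.84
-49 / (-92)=0.53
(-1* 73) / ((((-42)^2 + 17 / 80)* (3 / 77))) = -449680/423411 = -1.06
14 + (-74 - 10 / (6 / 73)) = -545/3 = -181.67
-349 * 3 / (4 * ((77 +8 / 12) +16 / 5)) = -15705/4852 = -3.24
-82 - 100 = -182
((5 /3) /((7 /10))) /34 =25/357 = 0.07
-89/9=-9.89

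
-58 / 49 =-1.18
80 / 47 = 1.70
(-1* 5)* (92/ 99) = -460/99 = -4.65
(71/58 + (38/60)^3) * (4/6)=0.99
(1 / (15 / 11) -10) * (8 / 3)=-1112/45 = -24.71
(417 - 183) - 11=223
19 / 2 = 9.50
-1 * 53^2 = -2809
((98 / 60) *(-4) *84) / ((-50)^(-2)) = -1372000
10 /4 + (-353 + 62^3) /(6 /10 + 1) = 1189895/8 = 148736.88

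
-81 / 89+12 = 987/89 = 11.09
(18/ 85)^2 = 324/7225 = 0.04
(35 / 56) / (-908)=-5/7264 = 0.00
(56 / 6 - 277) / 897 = -803/2691 = -0.30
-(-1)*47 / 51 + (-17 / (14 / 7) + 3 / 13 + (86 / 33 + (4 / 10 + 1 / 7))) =-2143501/510510 = -4.20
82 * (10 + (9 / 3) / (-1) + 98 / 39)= 30422/39 = 780.05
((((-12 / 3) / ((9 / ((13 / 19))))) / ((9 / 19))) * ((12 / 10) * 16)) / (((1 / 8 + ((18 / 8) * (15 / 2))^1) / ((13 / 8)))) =-2704/2295 = -1.18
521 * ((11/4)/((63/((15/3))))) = 28655/252 = 113.71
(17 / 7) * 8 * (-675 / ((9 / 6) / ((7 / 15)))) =-4080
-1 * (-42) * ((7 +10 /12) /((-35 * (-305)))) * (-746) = -35062/1525 = -22.99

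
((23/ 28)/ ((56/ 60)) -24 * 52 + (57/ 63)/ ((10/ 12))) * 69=-168513663/1960 = -85976.36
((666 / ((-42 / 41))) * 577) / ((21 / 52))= -45516068/49 = -928899.35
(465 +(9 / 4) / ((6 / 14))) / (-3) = -627/4 = -156.75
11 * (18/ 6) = 33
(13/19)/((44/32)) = 104/209 = 0.50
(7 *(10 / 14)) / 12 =5/12 = 0.42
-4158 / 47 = -88.47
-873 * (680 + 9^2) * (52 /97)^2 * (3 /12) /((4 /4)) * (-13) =60189012/97 = 620505.28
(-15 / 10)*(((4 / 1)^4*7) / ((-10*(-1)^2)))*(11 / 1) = 14784/5 = 2956.80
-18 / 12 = -3/2 = -1.50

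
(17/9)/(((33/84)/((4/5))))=1904/495 = 3.85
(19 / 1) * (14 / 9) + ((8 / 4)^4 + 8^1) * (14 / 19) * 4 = 17150/171 = 100.29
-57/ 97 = -0.59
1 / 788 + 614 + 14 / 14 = 484621/788 = 615.00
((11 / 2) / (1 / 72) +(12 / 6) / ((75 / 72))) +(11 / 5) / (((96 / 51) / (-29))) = 291221/800 = 364.03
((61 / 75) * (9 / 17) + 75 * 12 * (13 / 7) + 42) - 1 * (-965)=7969606/2975 = 2678.86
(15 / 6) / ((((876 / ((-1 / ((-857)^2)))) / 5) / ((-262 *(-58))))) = -94975/321688662 = 0.00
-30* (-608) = 18240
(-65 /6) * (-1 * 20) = 650/3 = 216.67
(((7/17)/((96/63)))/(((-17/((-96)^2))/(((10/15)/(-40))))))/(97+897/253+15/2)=77616/3434765 = 0.02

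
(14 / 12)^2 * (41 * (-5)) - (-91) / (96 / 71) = -60977/288 = -211.73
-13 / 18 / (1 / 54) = -39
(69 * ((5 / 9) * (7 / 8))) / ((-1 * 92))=-35/96 = -0.36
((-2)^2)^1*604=2416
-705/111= -235/37 = -6.35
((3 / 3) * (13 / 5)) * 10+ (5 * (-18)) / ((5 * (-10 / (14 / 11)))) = 28.29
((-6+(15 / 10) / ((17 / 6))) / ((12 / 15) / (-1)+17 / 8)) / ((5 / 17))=-14.04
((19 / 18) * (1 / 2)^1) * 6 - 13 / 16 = 113/48 = 2.35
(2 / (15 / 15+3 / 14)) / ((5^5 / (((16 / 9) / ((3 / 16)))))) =7168/1434375 = 0.00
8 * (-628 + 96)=-4256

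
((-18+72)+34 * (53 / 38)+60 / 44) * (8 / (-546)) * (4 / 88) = -42964/627627 = -0.07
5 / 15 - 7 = -20/3 = -6.67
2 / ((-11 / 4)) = -8/11 = -0.73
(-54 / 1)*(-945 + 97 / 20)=507681/10 = 50768.10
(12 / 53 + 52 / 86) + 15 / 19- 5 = -146334/43301 = -3.38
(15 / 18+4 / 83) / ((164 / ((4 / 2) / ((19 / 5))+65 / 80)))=178673/24828288 = 0.01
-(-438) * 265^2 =30758550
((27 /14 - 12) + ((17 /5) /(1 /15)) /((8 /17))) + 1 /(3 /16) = 17411/168 = 103.64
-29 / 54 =-0.54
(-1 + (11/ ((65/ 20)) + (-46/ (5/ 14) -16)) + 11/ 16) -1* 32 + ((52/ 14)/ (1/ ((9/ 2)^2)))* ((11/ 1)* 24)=143291101/7280 = 19682.84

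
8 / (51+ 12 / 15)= 40/259 = 0.15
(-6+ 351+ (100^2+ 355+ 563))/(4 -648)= -1609/92 = -17.49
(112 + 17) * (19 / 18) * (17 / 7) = 13889/42 = 330.69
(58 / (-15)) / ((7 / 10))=-116/21 = -5.52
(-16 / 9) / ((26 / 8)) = -64/117 = -0.55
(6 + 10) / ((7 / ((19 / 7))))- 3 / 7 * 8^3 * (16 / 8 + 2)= -42704/49 = -871.51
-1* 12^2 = -144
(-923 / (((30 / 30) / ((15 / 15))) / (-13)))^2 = 143976001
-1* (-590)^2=-348100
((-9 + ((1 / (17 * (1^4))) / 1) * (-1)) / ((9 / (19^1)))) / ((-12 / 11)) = 16093/918 = 17.53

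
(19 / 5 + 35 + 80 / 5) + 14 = 344/5 = 68.80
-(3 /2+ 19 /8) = -31/8 = -3.88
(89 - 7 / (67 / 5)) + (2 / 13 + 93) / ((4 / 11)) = 1200763/3484 = 344.65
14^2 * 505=98980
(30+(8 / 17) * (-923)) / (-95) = 6874/1615 = 4.26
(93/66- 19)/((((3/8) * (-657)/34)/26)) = 152048/2409 = 63.12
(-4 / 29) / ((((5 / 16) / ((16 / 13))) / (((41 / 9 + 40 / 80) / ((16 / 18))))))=-448/145 = -3.09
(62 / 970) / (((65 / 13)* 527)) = 1/41225 = 0.00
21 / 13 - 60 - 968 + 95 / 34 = -452427/442 = -1023.59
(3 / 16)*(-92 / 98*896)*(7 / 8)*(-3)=414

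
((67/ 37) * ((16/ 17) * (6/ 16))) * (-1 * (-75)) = 47.93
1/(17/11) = 11/17 = 0.65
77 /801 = 0.10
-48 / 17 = -2.82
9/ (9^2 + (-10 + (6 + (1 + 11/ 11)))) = 9/79 = 0.11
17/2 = 8.50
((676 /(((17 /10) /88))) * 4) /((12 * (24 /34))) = 16524.44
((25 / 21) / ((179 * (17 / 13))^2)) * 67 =283075/194456829 = 0.00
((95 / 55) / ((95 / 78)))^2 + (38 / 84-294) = -37039697/127050 = -291.54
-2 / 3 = -0.67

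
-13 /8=-1.62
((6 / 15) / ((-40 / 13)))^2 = 169/10000 = 0.02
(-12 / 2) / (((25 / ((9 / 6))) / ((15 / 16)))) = -27/80 = -0.34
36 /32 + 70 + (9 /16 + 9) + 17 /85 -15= 5271/80 = 65.89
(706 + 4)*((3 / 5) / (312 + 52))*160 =17040/91 = 187.25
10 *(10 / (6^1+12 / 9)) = 150/11 = 13.64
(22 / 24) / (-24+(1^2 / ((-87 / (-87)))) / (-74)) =-407/10662 = -0.04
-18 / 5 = -3.60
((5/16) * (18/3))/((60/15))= 15/32 = 0.47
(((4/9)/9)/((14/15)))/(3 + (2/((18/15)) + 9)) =10/2583 = 0.00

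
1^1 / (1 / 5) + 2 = 7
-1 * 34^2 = -1156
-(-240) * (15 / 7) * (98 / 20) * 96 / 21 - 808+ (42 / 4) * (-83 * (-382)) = 343625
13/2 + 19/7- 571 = -7865/14 = -561.79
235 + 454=689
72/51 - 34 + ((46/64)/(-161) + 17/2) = -91745/3808 = -24.09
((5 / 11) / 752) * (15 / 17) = 75/140624 = 0.00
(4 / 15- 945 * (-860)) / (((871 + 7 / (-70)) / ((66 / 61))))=536382176/531249 = 1009.66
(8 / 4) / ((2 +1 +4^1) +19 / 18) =36/145 = 0.25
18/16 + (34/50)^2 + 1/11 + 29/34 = 2366719/935000 = 2.53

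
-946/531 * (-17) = 16082/531 = 30.29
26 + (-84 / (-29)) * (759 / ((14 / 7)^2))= 16693/29 = 575.62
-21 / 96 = -7/32 = -0.22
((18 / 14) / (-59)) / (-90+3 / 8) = 24/98707 = 0.00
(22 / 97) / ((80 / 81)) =891/3880 = 0.23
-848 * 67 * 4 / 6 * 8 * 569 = -517252864/3 = -172417621.33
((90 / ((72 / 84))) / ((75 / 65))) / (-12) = -91/12 = -7.58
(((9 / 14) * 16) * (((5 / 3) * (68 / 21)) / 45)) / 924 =136/101871 = 0.00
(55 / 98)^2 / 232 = 3025/2228128 = 0.00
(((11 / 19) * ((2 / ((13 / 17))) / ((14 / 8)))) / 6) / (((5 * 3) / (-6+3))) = -748/25935 = -0.03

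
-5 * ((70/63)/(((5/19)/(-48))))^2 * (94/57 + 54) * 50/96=-482144000/81 = -5952395.06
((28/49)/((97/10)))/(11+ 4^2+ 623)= 4/44135 = 0.00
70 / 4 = 35/2 = 17.50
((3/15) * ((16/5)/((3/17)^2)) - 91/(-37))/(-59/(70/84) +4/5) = -191563/582750 = -0.33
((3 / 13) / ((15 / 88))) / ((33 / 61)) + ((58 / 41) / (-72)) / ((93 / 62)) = 2.49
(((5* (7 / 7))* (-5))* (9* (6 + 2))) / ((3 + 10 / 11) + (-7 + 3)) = 19800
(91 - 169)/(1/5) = -390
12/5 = 2.40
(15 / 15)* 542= 542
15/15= 1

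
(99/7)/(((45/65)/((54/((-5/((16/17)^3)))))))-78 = -45041802/171955 = -261.94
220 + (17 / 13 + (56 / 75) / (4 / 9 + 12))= 221.37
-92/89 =-1.03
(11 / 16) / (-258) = -11/4128 = 0.00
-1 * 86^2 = -7396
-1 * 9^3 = -729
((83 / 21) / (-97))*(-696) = 19256/679 = 28.36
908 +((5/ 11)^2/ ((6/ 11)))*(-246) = 8963/11 = 814.82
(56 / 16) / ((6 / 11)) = 6.42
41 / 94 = 0.44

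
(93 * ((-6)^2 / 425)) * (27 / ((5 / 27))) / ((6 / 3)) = 1220346/2125 = 574.28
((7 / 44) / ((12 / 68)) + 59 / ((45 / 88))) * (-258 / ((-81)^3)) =9900019/175375530 = 0.06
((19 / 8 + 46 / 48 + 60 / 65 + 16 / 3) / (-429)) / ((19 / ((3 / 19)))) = -34/183027 = 0.00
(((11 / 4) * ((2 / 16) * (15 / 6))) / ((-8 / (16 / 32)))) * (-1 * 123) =6765/1024 = 6.61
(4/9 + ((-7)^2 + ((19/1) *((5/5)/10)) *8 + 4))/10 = 3089/450 = 6.86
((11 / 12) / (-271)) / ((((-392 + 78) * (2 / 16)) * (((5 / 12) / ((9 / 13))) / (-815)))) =-0.12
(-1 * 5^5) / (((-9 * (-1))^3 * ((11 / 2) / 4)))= -25000/8019 = -3.12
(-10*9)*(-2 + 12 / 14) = 720/7 = 102.86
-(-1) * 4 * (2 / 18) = 4/9 = 0.44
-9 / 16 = -0.56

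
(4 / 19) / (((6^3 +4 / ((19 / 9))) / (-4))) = -4/1035 = 0.00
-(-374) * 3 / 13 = 1122/13 = 86.31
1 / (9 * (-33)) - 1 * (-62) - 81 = -5644/297 = -19.00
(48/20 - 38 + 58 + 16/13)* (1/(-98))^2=384/156065 = 0.00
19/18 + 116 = 117.06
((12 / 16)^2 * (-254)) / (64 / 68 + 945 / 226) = -2195703/78724 = -27.89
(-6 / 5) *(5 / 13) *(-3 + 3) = 0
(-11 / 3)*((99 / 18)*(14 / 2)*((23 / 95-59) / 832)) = 2363977/237120 = 9.97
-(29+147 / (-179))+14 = -2538/179 = -14.18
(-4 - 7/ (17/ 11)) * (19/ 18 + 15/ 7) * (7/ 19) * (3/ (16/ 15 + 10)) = -292175/107236 = -2.72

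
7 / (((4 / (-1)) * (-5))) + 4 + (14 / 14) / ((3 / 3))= 107/20 = 5.35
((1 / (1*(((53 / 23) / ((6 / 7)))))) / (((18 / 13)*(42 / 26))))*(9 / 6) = 3887/15582 = 0.25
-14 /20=-7/10 = -0.70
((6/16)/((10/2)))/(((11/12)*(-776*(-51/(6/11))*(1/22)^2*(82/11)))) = 99/1352180 = 0.00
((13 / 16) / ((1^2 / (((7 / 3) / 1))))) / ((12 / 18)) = 91/32 = 2.84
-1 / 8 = -0.12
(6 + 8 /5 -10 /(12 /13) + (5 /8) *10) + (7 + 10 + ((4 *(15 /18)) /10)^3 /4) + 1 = 21.03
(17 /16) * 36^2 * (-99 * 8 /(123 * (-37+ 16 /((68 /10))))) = 6179976/24149 = 255.91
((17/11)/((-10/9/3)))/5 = -459/550 = -0.83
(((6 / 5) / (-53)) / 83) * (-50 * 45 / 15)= 0.04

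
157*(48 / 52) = 1884/13 = 144.92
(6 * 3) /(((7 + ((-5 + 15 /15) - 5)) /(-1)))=9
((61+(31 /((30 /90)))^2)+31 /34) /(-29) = -296171/986 = -300.38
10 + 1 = 11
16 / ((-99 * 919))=-16/90981 = 0.00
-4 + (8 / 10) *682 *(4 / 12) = 177.87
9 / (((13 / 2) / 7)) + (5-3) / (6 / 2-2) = 11.69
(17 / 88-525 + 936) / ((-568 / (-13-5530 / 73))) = 21312965/331712 = 64.25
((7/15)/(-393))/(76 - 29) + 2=554123/277065 = 2.00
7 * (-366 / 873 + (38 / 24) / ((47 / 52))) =42525/4559 = 9.33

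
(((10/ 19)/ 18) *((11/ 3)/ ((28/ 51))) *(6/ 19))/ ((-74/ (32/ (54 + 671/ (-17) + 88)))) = -127160/488906271 = 0.00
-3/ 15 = -1/5 = -0.20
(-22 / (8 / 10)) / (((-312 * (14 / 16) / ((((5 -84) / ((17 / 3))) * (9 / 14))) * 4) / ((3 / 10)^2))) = -70389/3465280 = -0.02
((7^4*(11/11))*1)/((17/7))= 16807/17 = 988.65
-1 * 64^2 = -4096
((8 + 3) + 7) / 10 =9/5 = 1.80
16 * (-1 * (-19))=304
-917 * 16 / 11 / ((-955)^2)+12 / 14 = 60090946/70225925 = 0.86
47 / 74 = 0.64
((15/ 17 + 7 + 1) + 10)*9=169.94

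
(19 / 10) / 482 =19/4820 = 0.00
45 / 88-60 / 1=-5235/88 = -59.49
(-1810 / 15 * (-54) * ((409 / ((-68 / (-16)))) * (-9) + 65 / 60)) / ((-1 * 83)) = 95821581/1411 = 67910.40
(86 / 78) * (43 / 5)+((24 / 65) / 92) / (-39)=110569/11661 = 9.48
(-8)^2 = 64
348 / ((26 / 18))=3132/13 = 240.92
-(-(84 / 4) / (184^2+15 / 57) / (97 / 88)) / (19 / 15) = 840/1890821 = 0.00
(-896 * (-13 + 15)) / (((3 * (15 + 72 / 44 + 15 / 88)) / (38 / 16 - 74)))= 3764992/1479 = 2545.63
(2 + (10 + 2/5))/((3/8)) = 496/15 = 33.07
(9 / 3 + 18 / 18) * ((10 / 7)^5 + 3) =601684/16807 = 35.80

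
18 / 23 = 0.78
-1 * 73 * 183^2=-2444697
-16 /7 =-2.29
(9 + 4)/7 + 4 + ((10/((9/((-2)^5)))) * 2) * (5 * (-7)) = 157169/63 = 2494.75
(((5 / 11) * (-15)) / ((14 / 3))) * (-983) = 221175/154 = 1436.20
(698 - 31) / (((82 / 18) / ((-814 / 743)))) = -4886442/30463 = -160.41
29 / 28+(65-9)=1597/28 = 57.04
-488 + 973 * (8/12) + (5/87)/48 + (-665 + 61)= -1851355/4176 = -443.33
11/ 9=1.22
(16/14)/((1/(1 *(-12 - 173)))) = -211.43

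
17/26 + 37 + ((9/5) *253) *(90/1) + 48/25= 26666623/650 = 41025.57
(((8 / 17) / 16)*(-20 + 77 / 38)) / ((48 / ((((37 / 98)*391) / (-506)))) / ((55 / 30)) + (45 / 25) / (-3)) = 126355/21593652 = 0.01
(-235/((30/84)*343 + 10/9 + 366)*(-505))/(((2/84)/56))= 570092.45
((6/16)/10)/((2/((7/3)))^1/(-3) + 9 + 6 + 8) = 7/4240 = 0.00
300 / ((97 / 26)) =80.41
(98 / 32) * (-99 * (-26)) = 63063/8 = 7882.88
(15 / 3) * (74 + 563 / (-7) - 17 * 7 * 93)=-387570/7 = -55367.14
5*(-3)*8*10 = -1200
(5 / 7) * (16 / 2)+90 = 670/7 = 95.71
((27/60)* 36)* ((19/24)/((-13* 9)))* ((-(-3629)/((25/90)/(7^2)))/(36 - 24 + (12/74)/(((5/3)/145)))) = -160724781/59800 = -2687.71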